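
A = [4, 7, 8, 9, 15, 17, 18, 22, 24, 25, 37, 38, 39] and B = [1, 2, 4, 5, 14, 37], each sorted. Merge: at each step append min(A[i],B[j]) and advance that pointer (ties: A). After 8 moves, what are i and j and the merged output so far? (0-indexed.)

i=4, j=4, merged so far=[1, 2, 4, 4, 5, 7, 8, 9]

i=0 j=0: A[i]=4>B[j]=1 take 1, j++
i=0 j=1: A[i]=4>B[j]=2 take 2, j++
i=0 j=2: A[i]=4<=B[j]=4 take 4, i++
i=1 j=2: A[i]=7>B[j]=4 take 4, j++
i=1 j=3: A[i]=7>B[j]=5 take 5, j++
i=1 j=4: A[i]=7<=B[j]=14 take 7, i++
i=2 j=4: A[i]=8<=B[j]=14 take 8, i++
i=3 j=4: A[i]=9<=B[j]=14 take 9, i++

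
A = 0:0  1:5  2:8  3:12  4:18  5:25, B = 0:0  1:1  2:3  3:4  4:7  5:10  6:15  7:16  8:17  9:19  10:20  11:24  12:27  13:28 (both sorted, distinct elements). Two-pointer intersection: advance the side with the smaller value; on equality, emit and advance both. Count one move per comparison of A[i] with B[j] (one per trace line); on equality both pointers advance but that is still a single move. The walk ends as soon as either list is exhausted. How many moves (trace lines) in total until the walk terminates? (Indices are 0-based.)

17 moves

i=0 j=0: 0==0 emit, i++,j++
i=1 j=1: 5>1, j++
i=1 j=2: 5>3, j++
i=1 j=3: 5>4, j++
i=1 j=4: 5<7, i++
i=2 j=4: 8>7, j++
i=2 j=5: 8<10, i++
i=3 j=5: 12>10, j++
i=3 j=6: 12<15, i++
i=4 j=6: 18>15, j++
i=4 j=7: 18>16, j++
i=4 j=8: 18>17, j++
i=4 j=9: 18<19, i++
i=5 j=9: 25>19, j++
i=5 j=10: 25>20, j++
i=5 j=11: 25>24, j++
i=5 j=12: 25<27, i++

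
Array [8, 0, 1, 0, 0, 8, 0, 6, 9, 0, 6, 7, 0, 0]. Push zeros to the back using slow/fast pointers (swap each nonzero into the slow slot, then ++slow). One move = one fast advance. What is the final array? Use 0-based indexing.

[8, 1, 8, 6, 9, 6, 7, 0, 0, 0, 0, 0, 0, 0]

(s=0,f=0) a[fast]=8≠0 swap→a[0]=8 → slow++,fast++
(s=1,f=1) a[fast]=0 → fast++
(s=1,f=2) a[fast]=1≠0 swap→a[1]=1 → slow++,fast++
(s=2,f=3) a[fast]=0 → fast++
(s=2,f=4) a[fast]=0 → fast++
(s=2,f=5) a[fast]=8≠0 swap→a[2]=8 → slow++,fast++
(s=3,f=6) a[fast]=0 → fast++
(s=3,f=7) a[fast]=6≠0 swap→a[3]=6 → slow++,fast++
(s=4,f=8) a[fast]=9≠0 swap→a[4]=9 → slow++,fast++
(s=5,f=9) a[fast]=0 → fast++
(s=5,f=10) a[fast]=6≠0 swap→a[5]=6 → slow++,fast++
(s=6,f=11) a[fast]=7≠0 swap→a[6]=7 → slow++,fast++
(s=7,f=12) a[fast]=0 → fast++
(s=7,f=13) a[fast]=0 → fast++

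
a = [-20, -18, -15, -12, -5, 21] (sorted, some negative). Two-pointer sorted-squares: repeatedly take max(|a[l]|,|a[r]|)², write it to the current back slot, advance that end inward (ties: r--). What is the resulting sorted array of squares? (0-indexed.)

[25, 144, 225, 324, 400, 441]

l=0 r=5: |-20|<=|21| out[5]=441, r--
l=0 r=4: |-20|>|-5| out[4]=400, l++
l=1 r=4: |-18|>|-5| out[3]=324, l++
l=2 r=4: |-15|>|-5| out[2]=225, l++
l=3 r=4: |-12|>|-5| out[1]=144, l++
l=4 r=4: |-5|<=|-5| out[0]=25, r--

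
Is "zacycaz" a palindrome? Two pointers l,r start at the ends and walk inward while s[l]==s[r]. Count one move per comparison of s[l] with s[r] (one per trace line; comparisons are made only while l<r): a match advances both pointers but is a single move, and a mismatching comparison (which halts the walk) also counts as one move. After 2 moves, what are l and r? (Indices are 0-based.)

l=2, r=4

l=0 r=6: 'z'=='z', l++,r--
l=1 r=5: 'a'=='a', l++,r--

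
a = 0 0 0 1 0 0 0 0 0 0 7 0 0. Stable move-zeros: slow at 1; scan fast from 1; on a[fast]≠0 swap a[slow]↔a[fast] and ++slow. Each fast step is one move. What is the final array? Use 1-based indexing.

(s=1,f=1) a[fast]=0 → fast++
(s=1,f=2) a[fast]=0 → fast++
(s=1,f=3) a[fast]=0 → fast++
(s=1,f=4) a[fast]=1≠0 swap→a[1]=1 → slow++,fast++
(s=2,f=5) a[fast]=0 → fast++
(s=2,f=6) a[fast]=0 → fast++
(s=2,f=7) a[fast]=0 → fast++
(s=2,f=8) a[fast]=0 → fast++
(s=2,f=9) a[fast]=0 → fast++
(s=2,f=10) a[fast]=0 → fast++
(s=2,f=11) a[fast]=7≠0 swap→a[2]=7 → slow++,fast++
(s=3,f=12) a[fast]=0 → fast++
(s=3,f=13) a[fast]=0 → fast++

[1, 7, 0, 0, 0, 0, 0, 0, 0, 0, 0, 0, 0]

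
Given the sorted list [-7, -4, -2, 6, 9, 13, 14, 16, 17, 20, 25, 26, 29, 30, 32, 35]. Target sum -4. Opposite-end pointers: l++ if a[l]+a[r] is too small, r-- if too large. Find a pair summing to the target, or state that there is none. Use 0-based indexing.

no pair

[0,15] -7+35=28 >-4 → r--
[0,14] -7+32=25 >-4 → r--
[0,13] -7+30=23 >-4 → r--
[0,12] -7+29=22 >-4 → r--
[0,11] -7+26=19 >-4 → r--
[0,10] -7+25=18 >-4 → r--
[0,9] -7+20=13 >-4 → r--
[0,8] -7+17=10 >-4 → r--
[0,7] -7+16=9 >-4 → r--
[0,6] -7+14=7 >-4 → r--
[0,5] -7+13=6 >-4 → r--
[0,4] -7+9=2 >-4 → r--
[0,3] -7+6=-1 >-4 → r--
[0,2] -7+-2=-9 <-4 → l++
[1,2] -4+-2=-6 <-4 → l++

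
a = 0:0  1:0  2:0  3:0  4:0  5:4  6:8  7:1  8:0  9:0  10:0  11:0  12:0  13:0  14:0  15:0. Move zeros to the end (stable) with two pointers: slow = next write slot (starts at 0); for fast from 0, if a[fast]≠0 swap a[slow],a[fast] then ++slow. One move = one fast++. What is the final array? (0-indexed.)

[4, 8, 1, 0, 0, 0, 0, 0, 0, 0, 0, 0, 0, 0, 0, 0]

(s=0,f=0) a[fast]=0 → fast++
(s=0,f=1) a[fast]=0 → fast++
(s=0,f=2) a[fast]=0 → fast++
(s=0,f=3) a[fast]=0 → fast++
(s=0,f=4) a[fast]=0 → fast++
(s=0,f=5) a[fast]=4≠0 swap→a[0]=4 → slow++,fast++
(s=1,f=6) a[fast]=8≠0 swap→a[1]=8 → slow++,fast++
(s=2,f=7) a[fast]=1≠0 swap→a[2]=1 → slow++,fast++
(s=3,f=8) a[fast]=0 → fast++
(s=3,f=9) a[fast]=0 → fast++
(s=3,f=10) a[fast]=0 → fast++
(s=3,f=11) a[fast]=0 → fast++
(s=3,f=12) a[fast]=0 → fast++
(s=3,f=13) a[fast]=0 → fast++
(s=3,f=14) a[fast]=0 → fast++
(s=3,f=15) a[fast]=0 → fast++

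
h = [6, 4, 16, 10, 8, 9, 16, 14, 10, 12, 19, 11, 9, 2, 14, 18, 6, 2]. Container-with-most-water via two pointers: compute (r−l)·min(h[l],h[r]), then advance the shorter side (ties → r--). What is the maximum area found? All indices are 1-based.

l=1 r=18: min(6,2)*17=34 best=34 *, r--
l=1 r=17: min(6,6)*16=96 best=96 *, r--
l=1 r=16: min(6,18)*15=90 best=96, l++
l=2 r=16: min(4,18)*14=56 best=96, l++
l=3 r=16: min(16,18)*13=208 best=208 *, l++
l=4 r=16: min(10,18)*12=120 best=208, l++
l=5 r=16: min(8,18)*11=88 best=208, l++
l=6 r=16: min(9,18)*10=90 best=208, l++
l=7 r=16: min(16,18)*9=144 best=208, l++
l=8 r=16: min(14,18)*8=112 best=208, l++
l=9 r=16: min(10,18)*7=70 best=208, l++
l=10 r=16: min(12,18)*6=72 best=208, l++
l=11 r=16: min(19,18)*5=90 best=208, r--
l=11 r=15: min(19,14)*4=56 best=208, r--
l=11 r=14: min(19,2)*3=6 best=208, r--
l=11 r=13: min(19,9)*2=18 best=208, r--
l=11 r=12: min(19,11)*1=11 best=208, r--

max area = 208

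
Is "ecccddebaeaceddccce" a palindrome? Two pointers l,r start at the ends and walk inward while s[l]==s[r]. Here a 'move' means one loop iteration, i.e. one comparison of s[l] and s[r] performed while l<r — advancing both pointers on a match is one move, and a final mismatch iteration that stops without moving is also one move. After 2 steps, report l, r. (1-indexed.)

l=1 r=19: 'e'=='e', l++,r--
l=2 r=18: 'c'=='c', l++,r--

l=3, r=17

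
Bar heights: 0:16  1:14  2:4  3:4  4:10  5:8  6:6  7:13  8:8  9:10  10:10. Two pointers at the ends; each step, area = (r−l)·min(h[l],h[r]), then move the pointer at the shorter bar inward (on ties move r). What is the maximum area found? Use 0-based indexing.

[0,10] min(16,10)*10=100 best=100 * → r--
[0,9] min(16,10)*9=90 best=100 → r--
[0,8] min(16,8)*8=64 best=100 → r--
[0,7] min(16,13)*7=91 best=100 → r--
[0,6] min(16,6)*6=36 best=100 → r--
[0,5] min(16,8)*5=40 best=100 → r--
[0,4] min(16,10)*4=40 best=100 → r--
[0,3] min(16,4)*3=12 best=100 → r--
[0,2] min(16,4)*2=8 best=100 → r--
[0,1] min(16,14)*1=14 best=100 → r--

max area = 100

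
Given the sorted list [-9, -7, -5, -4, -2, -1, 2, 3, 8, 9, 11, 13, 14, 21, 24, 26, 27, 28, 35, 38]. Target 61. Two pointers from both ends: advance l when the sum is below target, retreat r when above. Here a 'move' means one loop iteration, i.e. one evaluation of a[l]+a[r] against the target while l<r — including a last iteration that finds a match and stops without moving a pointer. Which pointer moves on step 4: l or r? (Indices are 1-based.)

l

l=1 r=20: -9+38=29 <61, l++
l=2 r=20: -7+38=31 <61, l++
l=3 r=20: -5+38=33 <61, l++
l=4 r=20: -4+38=34 <61, l++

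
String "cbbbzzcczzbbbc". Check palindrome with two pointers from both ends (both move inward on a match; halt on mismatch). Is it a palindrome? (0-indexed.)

palindrome

[0,13] 'c'=='c' → l++,r--
[1,12] 'b'=='b' → l++,r--
[2,11] 'b'=='b' → l++,r--
[3,10] 'b'=='b' → l++,r--
[4,9] 'z'=='z' → l++,r--
[5,8] 'z'=='z' → l++,r--
[6,7] 'c'=='c' → l++,r--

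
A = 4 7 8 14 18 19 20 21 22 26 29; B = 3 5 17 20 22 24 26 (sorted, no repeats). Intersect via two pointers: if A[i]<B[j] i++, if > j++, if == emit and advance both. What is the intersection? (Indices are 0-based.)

i=0 j=0: 4>3, j++
i=0 j=1: 4<5, i++
i=1 j=1: 7>5, j++
i=1 j=2: 7<17, i++
i=2 j=2: 8<17, i++
i=3 j=2: 14<17, i++
i=4 j=2: 18>17, j++
i=4 j=3: 18<20, i++
i=5 j=3: 19<20, i++
i=6 j=3: 20==20 emit, i++,j++
i=7 j=4: 21<22, i++
i=8 j=4: 22==22 emit, i++,j++
i=9 j=5: 26>24, j++
i=9 j=6: 26==26 emit, i++,j++

intersection = [20, 22, 26]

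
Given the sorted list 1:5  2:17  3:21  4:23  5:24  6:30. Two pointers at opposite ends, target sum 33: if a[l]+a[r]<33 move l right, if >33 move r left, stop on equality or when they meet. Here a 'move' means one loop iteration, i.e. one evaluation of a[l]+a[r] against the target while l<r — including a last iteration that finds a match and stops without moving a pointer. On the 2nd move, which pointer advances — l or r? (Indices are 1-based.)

l=1 r=6: 5+30=35 >33, r--
l=1 r=5: 5+24=29 <33, l++

l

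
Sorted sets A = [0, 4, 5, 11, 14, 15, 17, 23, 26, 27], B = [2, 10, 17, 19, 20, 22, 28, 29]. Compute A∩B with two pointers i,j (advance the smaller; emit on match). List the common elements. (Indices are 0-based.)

[i=0,j=0] 0<2 → i++
[i=1,j=0] 4>2 → j++
[i=1,j=1] 4<10 → i++
[i=2,j=1] 5<10 → i++
[i=3,j=1] 11>10 → j++
[i=3,j=2] 11<17 → i++
[i=4,j=2] 14<17 → i++
[i=5,j=2] 15<17 → i++
[i=6,j=2] 17==17 emit → i++,j++
[i=7,j=3] 23>19 → j++
[i=7,j=4] 23>20 → j++
[i=7,j=5] 23>22 → j++
[i=7,j=6] 23<28 → i++
[i=8,j=6] 26<28 → i++
[i=9,j=6] 27<28 → i++

intersection = [17]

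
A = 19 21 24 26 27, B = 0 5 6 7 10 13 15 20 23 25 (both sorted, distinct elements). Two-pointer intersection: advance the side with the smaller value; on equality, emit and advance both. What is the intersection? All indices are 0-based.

intersection = []

i=0 j=0: 19>0, j++
i=0 j=1: 19>5, j++
i=0 j=2: 19>6, j++
i=0 j=3: 19>7, j++
i=0 j=4: 19>10, j++
i=0 j=5: 19>13, j++
i=0 j=6: 19>15, j++
i=0 j=7: 19<20, i++
i=1 j=7: 21>20, j++
i=1 j=8: 21<23, i++
i=2 j=8: 24>23, j++
i=2 j=9: 24<25, i++
i=3 j=9: 26>25, j++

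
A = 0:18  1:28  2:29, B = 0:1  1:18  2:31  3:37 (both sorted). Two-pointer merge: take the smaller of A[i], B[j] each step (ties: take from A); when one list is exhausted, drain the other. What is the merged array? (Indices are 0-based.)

[i=0,j=0] A[i]=18>B[j]=1 take 1 → j++
[i=0,j=1] A[i]=18<=B[j]=18 take 18 → i++
[i=1,j=1] A[i]=28>B[j]=18 take 18 → j++
[i=1,j=2] A[i]=28<=B[j]=31 take 28 → i++
[i=2,j=2] A[i]=29<=B[j]=31 take 29 → i++
[i=3,j=2] A done, take B[j]=31 → j++
[i=3,j=3] A done, take B[j]=37 → j++

[1, 18, 18, 28, 29, 31, 37]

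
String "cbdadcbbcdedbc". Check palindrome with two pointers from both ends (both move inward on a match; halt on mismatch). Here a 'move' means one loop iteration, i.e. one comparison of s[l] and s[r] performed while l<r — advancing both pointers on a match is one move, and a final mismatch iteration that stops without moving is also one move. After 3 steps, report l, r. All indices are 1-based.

l=1 r=14: 'c'=='c', l++,r--
l=2 r=13: 'b'=='b', l++,r--
l=3 r=12: 'd'=='d', l++,r--

l=4, r=11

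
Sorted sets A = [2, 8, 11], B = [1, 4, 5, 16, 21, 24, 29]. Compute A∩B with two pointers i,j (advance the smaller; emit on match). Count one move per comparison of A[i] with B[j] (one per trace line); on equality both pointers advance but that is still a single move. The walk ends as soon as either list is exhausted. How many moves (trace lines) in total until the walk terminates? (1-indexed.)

i=1 j=1: 2>1, j++
i=1 j=2: 2<4, i++
i=2 j=2: 8>4, j++
i=2 j=3: 8>5, j++
i=2 j=4: 8<16, i++
i=3 j=4: 11<16, i++

6 moves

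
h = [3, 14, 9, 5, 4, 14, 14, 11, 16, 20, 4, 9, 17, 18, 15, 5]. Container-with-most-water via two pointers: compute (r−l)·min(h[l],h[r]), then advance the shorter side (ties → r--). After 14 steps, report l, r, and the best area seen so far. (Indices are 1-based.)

l=10, r=11, best area=182

l=1 r=16: min(3,5)*15=45 best=45 *, l++
l=2 r=16: min(14,5)*14=70 best=70 *, r--
l=2 r=15: min(14,15)*13=182 best=182 *, l++
l=3 r=15: min(9,15)*12=108 best=182, l++
l=4 r=15: min(5,15)*11=55 best=182, l++
l=5 r=15: min(4,15)*10=40 best=182, l++
l=6 r=15: min(14,15)*9=126 best=182, l++
l=7 r=15: min(14,15)*8=112 best=182, l++
l=8 r=15: min(11,15)*7=77 best=182, l++
l=9 r=15: min(16,15)*6=90 best=182, r--
l=9 r=14: min(16,18)*5=80 best=182, l++
l=10 r=14: min(20,18)*4=72 best=182, r--
l=10 r=13: min(20,17)*3=51 best=182, r--
l=10 r=12: min(20,9)*2=18 best=182, r--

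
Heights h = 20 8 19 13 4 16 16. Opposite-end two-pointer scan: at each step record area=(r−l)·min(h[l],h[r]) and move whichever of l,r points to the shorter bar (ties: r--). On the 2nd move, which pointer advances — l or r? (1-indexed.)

l=1 r=7: min(20,16)*6=96 best=96 *, r--
l=1 r=6: min(20,16)*5=80 best=96, r--

r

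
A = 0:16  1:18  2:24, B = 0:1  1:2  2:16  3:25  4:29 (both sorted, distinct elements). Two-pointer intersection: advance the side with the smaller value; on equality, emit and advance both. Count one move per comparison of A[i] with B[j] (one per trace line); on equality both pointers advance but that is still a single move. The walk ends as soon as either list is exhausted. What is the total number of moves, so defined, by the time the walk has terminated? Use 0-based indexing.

5 moves

[i=0,j=0] 16>1 → j++
[i=0,j=1] 16>2 → j++
[i=0,j=2] 16==16 emit → i++,j++
[i=1,j=3] 18<25 → i++
[i=2,j=3] 24<25 → i++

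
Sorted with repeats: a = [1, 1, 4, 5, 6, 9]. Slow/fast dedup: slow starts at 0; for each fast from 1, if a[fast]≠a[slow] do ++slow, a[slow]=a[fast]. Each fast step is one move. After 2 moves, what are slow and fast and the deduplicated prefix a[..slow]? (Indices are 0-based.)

(s=0,f=1) a[fast]=1=a[slow] dup → fast++
(s=0,f=2) a[fast]=4≠a[slow]=1 write a[1]=4 → slow++,fast++

slow=1, fast=3, prefix=[1, 4]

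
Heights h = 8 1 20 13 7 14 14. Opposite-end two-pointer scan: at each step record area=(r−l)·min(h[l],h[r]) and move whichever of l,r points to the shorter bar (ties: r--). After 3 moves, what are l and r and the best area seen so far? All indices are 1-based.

l=3, r=6, best area=56

[1,7] min(8,14)*6=48 best=48 * → l++
[2,7] min(1,14)*5=5 best=48 → l++
[3,7] min(20,14)*4=56 best=56 * → r--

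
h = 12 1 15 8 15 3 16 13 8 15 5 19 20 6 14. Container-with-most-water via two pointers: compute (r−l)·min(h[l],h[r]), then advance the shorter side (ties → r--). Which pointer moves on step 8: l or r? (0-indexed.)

[0,14] min(12,14)*14=168 best=168 * → l++
[1,14] min(1,14)*13=13 best=168 → l++
[2,14] min(15,14)*12=168 best=168 → r--
[2,13] min(15,6)*11=66 best=168 → r--
[2,12] min(15,20)*10=150 best=168 → l++
[3,12] min(8,20)*9=72 best=168 → l++
[4,12] min(15,20)*8=120 best=168 → l++
[5,12] min(3,20)*7=21 best=168 → l++

l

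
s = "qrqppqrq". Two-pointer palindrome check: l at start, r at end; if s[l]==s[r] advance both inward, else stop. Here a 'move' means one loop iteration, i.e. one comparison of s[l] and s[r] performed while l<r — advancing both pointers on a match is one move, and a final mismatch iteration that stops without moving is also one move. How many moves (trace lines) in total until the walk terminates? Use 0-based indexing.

4 moves

l=0 r=7: 'q'=='q', l++,r--
l=1 r=6: 'r'=='r', l++,r--
l=2 r=5: 'q'=='q', l++,r--
l=3 r=4: 'p'=='p', l++,r--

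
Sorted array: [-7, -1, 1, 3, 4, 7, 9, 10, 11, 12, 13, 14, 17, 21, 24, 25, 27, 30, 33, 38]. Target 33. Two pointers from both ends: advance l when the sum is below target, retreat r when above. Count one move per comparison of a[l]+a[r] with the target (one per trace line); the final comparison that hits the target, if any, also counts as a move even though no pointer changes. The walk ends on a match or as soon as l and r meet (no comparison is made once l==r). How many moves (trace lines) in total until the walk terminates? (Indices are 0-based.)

[0,19] -7+38=31 <33 → l++
[1,19] -1+38=37 >33 → r--
[1,18] -1+33=32 <33 → l++
[2,18] 1+33=34 >33 → r--
[2,17] 1+30=31 <33 → l++
[3,17] 3+30=33 → found

6 moves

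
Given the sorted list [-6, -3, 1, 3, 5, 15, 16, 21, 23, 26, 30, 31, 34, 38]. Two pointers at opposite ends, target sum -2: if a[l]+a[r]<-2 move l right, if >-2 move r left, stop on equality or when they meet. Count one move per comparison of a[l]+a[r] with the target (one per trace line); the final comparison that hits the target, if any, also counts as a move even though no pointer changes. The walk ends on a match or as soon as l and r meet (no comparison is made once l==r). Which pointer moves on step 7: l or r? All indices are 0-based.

l=0 r=13: -6+38=32 >-2, r--
l=0 r=12: -6+34=28 >-2, r--
l=0 r=11: -6+31=25 >-2, r--
l=0 r=10: -6+30=24 >-2, r--
l=0 r=9: -6+26=20 >-2, r--
l=0 r=8: -6+23=17 >-2, r--
l=0 r=7: -6+21=15 >-2, r--

r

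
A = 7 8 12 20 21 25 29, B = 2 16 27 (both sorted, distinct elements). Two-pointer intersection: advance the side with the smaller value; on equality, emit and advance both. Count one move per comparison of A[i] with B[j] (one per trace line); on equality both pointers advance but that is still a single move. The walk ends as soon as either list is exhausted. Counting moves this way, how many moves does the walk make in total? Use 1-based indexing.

[i=1,j=1] 7>2 → j++
[i=1,j=2] 7<16 → i++
[i=2,j=2] 8<16 → i++
[i=3,j=2] 12<16 → i++
[i=4,j=2] 20>16 → j++
[i=4,j=3] 20<27 → i++
[i=5,j=3] 21<27 → i++
[i=6,j=3] 25<27 → i++
[i=7,j=3] 29>27 → j++

9 moves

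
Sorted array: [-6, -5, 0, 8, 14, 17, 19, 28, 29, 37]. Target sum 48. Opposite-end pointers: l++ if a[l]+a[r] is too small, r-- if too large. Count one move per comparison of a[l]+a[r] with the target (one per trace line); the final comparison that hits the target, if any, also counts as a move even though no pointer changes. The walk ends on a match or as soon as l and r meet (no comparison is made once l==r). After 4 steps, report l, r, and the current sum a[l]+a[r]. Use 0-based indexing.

[0,9] -6+37=31 <48 → l++
[1,9] -5+37=32 <48 → l++
[2,9] 0+37=37 <48 → l++
[3,9] 8+37=45 <48 → l++

l=4, r=9, sum=51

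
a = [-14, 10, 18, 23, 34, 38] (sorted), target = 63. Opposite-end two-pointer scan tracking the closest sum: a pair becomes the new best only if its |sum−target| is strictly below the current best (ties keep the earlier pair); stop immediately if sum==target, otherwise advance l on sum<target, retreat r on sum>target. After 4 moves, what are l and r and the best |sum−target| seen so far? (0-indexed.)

l=4, r=5, best |Δ|=2

[0,5] -14+38=24 d=39 * → l++
[1,5] 10+38=48 d=15 * → l++
[2,5] 18+38=56 d=7 * → l++
[3,5] 23+38=61 d=2 * → l++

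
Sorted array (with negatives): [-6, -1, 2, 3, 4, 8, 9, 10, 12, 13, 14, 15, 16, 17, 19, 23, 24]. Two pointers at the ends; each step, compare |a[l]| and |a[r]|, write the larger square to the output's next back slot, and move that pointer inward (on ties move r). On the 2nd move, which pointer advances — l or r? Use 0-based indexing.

[0,16] |-6|<=|24| out[16]=576 → r--
[0,15] |-6|<=|23| out[15]=529 → r--

r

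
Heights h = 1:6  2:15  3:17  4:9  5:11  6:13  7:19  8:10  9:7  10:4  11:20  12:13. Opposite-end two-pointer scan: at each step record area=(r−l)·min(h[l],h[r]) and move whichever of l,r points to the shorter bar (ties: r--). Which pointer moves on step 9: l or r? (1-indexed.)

l

l=1 r=12: min(6,13)*11=66 best=66 *, l++
l=2 r=12: min(15,13)*10=130 best=130 *, r--
l=2 r=11: min(15,20)*9=135 best=135 *, l++
l=3 r=11: min(17,20)*8=136 best=136 *, l++
l=4 r=11: min(9,20)*7=63 best=136, l++
l=5 r=11: min(11,20)*6=66 best=136, l++
l=6 r=11: min(13,20)*5=65 best=136, l++
l=7 r=11: min(19,20)*4=76 best=136, l++
l=8 r=11: min(10,20)*3=30 best=136, l++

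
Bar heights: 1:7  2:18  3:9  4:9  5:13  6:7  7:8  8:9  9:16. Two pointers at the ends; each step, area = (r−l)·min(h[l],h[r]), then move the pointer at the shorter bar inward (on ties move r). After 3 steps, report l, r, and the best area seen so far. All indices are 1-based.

l=1 r=9: min(7,16)*8=56 best=56 *, l++
l=2 r=9: min(18,16)*7=112 best=112 *, r--
l=2 r=8: min(18,9)*6=54 best=112, r--

l=2, r=7, best area=112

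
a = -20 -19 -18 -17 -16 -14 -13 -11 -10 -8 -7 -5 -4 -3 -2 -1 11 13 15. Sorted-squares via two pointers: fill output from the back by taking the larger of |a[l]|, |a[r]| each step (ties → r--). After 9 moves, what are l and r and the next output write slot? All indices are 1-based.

l=8, r=17, next write slot=10

l=1 r=19: |-20|>|15| out[19]=400, l++
l=2 r=19: |-19|>|15| out[18]=361, l++
l=3 r=19: |-18|>|15| out[17]=324, l++
l=4 r=19: |-17|>|15| out[16]=289, l++
l=5 r=19: |-16|>|15| out[15]=256, l++
l=6 r=19: |-14|<=|15| out[14]=225, r--
l=6 r=18: |-14|>|13| out[13]=196, l++
l=7 r=18: |-13|<=|13| out[12]=169, r--
l=7 r=17: |-13|>|11| out[11]=169, l++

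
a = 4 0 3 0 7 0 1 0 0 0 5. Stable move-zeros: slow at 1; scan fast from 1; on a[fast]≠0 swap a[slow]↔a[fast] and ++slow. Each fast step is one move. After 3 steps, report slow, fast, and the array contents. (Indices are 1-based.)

slow=1 fast=1: a[fast]=4≠0 swap→a[1]=4, slow++,fast++
slow=2 fast=2: a[fast]=0, fast++
slow=2 fast=3: a[fast]=3≠0 swap→a[2]=3, slow++,fast++

slow=3, fast=4, a=[4, 3, 0, 0, 7, 0, 1, 0, 0, 0, 5]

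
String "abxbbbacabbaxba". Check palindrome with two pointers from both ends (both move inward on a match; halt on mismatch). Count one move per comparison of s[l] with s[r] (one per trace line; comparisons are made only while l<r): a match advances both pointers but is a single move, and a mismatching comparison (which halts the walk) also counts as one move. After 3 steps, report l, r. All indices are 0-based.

l=0 r=14: 'a'=='a', l++,r--
l=1 r=13: 'b'=='b', l++,r--
l=2 r=12: 'x'=='x', l++,r--

l=3, r=11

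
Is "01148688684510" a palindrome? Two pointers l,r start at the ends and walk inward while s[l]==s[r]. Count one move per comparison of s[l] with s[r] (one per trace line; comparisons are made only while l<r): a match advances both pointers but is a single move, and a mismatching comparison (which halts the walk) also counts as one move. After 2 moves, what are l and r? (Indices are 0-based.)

l=2, r=11

[0,13] '0'=='0' → l++,r--
[1,12] '1'=='1' → l++,r--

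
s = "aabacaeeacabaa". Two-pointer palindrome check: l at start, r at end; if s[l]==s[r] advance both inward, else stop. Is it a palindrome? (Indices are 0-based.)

palindrome

l=0 r=13: 'a'=='a', l++,r--
l=1 r=12: 'a'=='a', l++,r--
l=2 r=11: 'b'=='b', l++,r--
l=3 r=10: 'a'=='a', l++,r--
l=4 r=9: 'c'=='c', l++,r--
l=5 r=8: 'a'=='a', l++,r--
l=6 r=7: 'e'=='e', l++,r--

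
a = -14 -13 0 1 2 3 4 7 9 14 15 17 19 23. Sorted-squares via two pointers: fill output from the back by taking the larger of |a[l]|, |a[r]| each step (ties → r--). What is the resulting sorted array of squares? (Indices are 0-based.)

[0, 1, 4, 9, 16, 49, 81, 169, 196, 196, 225, 289, 361, 529]

l=0 r=13: |-14|<=|23| out[13]=529, r--
l=0 r=12: |-14|<=|19| out[12]=361, r--
l=0 r=11: |-14|<=|17| out[11]=289, r--
l=0 r=10: |-14|<=|15| out[10]=225, r--
l=0 r=9: |-14|<=|14| out[9]=196, r--
l=0 r=8: |-14|>|9| out[8]=196, l++
l=1 r=8: |-13|>|9| out[7]=169, l++
l=2 r=8: |0|<=|9| out[6]=81, r--
l=2 r=7: |0|<=|7| out[5]=49, r--
l=2 r=6: |0|<=|4| out[4]=16, r--
l=2 r=5: |0|<=|3| out[3]=9, r--
l=2 r=4: |0|<=|2| out[2]=4, r--
l=2 r=3: |0|<=|1| out[1]=1, r--
l=2 r=2: |0|<=|0| out[0]=0, r--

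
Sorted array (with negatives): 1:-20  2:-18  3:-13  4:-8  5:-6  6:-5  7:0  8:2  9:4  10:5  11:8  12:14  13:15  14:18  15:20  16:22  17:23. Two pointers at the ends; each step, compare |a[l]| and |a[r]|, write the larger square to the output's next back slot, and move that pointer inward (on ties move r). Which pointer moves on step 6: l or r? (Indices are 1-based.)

l

l=1 r=17: |-20|<=|23| out[17]=529, r--
l=1 r=16: |-20|<=|22| out[16]=484, r--
l=1 r=15: |-20|<=|20| out[15]=400, r--
l=1 r=14: |-20|>|18| out[14]=400, l++
l=2 r=14: |-18|<=|18| out[13]=324, r--
l=2 r=13: |-18|>|15| out[12]=324, l++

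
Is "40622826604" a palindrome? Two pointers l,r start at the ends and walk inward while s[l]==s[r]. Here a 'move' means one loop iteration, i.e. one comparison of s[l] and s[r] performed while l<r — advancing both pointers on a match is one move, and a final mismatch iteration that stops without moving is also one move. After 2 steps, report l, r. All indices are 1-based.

l=1 r=11: '4'=='4', l++,r--
l=2 r=10: '0'=='0', l++,r--

l=3, r=9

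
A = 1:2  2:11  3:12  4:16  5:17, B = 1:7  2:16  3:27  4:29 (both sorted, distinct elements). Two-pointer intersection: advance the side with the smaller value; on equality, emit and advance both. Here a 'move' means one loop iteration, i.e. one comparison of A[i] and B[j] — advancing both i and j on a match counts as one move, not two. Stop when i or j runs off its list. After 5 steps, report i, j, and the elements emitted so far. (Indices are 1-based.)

i=5, j=3, emitted=[16]

[i=1,j=1] 2<7 → i++
[i=2,j=1] 11>7 → j++
[i=2,j=2] 11<16 → i++
[i=3,j=2] 12<16 → i++
[i=4,j=2] 16==16 emit → i++,j++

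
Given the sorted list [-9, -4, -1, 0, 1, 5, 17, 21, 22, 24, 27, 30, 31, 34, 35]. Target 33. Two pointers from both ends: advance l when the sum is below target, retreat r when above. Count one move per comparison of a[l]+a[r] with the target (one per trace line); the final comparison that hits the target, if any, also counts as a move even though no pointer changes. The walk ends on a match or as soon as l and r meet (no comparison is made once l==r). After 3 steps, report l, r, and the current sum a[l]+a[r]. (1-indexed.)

[1,15] -9+35=26 <33 → l++
[2,15] -4+35=31 <33 → l++
[3,15] -1+35=34 >33 → r--

l=3, r=14, sum=33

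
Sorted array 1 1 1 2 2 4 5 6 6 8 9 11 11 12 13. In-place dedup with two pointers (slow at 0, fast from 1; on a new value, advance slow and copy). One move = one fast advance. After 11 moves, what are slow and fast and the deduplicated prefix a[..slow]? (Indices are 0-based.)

slow=7, fast=12, prefix=[1, 2, 4, 5, 6, 8, 9, 11]

slow=0 fast=1: a[fast]=1=a[slow] dup, fast++
slow=0 fast=2: a[fast]=1=a[slow] dup, fast++
slow=0 fast=3: a[fast]=2≠a[slow]=1 write a[1]=2, slow++,fast++
slow=1 fast=4: a[fast]=2=a[slow] dup, fast++
slow=1 fast=5: a[fast]=4≠a[slow]=2 write a[2]=4, slow++,fast++
slow=2 fast=6: a[fast]=5≠a[slow]=4 write a[3]=5, slow++,fast++
slow=3 fast=7: a[fast]=6≠a[slow]=5 write a[4]=6, slow++,fast++
slow=4 fast=8: a[fast]=6=a[slow] dup, fast++
slow=4 fast=9: a[fast]=8≠a[slow]=6 write a[5]=8, slow++,fast++
slow=5 fast=10: a[fast]=9≠a[slow]=8 write a[6]=9, slow++,fast++
slow=6 fast=11: a[fast]=11≠a[slow]=9 write a[7]=11, slow++,fast++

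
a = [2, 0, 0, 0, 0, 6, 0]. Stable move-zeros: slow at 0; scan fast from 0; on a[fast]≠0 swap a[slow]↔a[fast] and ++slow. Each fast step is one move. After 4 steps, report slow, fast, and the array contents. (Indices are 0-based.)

slow=0 fast=0: a[fast]=2≠0 swap→a[0]=2, slow++,fast++
slow=1 fast=1: a[fast]=0, fast++
slow=1 fast=2: a[fast]=0, fast++
slow=1 fast=3: a[fast]=0, fast++

slow=1, fast=4, a=[2, 0, 0, 0, 0, 6, 0]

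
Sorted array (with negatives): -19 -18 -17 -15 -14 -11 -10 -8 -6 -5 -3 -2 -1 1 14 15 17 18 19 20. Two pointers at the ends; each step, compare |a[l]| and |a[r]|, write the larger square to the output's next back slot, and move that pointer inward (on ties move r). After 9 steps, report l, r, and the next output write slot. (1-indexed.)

l=5, r=15, next write slot=11

l=1 r=20: |-19|<=|20| out[20]=400, r--
l=1 r=19: |-19|<=|19| out[19]=361, r--
l=1 r=18: |-19|>|18| out[18]=361, l++
l=2 r=18: |-18|<=|18| out[17]=324, r--
l=2 r=17: |-18|>|17| out[16]=324, l++
l=3 r=17: |-17|<=|17| out[15]=289, r--
l=3 r=16: |-17|>|15| out[14]=289, l++
l=4 r=16: |-15|<=|15| out[13]=225, r--
l=4 r=15: |-15|>|14| out[12]=225, l++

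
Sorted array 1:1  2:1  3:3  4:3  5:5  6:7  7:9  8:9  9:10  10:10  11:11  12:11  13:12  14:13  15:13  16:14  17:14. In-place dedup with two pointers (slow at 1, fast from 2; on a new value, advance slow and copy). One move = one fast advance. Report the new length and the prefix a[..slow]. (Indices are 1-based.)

length 10; prefix = [1, 3, 5, 7, 9, 10, 11, 12, 13, 14]

slow=1 fast=2: a[fast]=1=a[slow] dup, fast++
slow=1 fast=3: a[fast]=3≠a[slow]=1 write a[2]=3, slow++,fast++
slow=2 fast=4: a[fast]=3=a[slow] dup, fast++
slow=2 fast=5: a[fast]=5≠a[slow]=3 write a[3]=5, slow++,fast++
slow=3 fast=6: a[fast]=7≠a[slow]=5 write a[4]=7, slow++,fast++
slow=4 fast=7: a[fast]=9≠a[slow]=7 write a[5]=9, slow++,fast++
slow=5 fast=8: a[fast]=9=a[slow] dup, fast++
slow=5 fast=9: a[fast]=10≠a[slow]=9 write a[6]=10, slow++,fast++
slow=6 fast=10: a[fast]=10=a[slow] dup, fast++
slow=6 fast=11: a[fast]=11≠a[slow]=10 write a[7]=11, slow++,fast++
slow=7 fast=12: a[fast]=11=a[slow] dup, fast++
slow=7 fast=13: a[fast]=12≠a[slow]=11 write a[8]=12, slow++,fast++
slow=8 fast=14: a[fast]=13≠a[slow]=12 write a[9]=13, slow++,fast++
slow=9 fast=15: a[fast]=13=a[slow] dup, fast++
slow=9 fast=16: a[fast]=14≠a[slow]=13 write a[10]=14, slow++,fast++
slow=10 fast=17: a[fast]=14=a[slow] dup, fast++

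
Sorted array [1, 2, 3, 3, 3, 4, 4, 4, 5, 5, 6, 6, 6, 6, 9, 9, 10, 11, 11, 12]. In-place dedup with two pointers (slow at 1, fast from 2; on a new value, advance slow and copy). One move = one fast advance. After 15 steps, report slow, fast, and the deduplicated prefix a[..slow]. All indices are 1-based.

slow=1 fast=2: a[fast]=2≠a[slow]=1 write a[2]=2, slow++,fast++
slow=2 fast=3: a[fast]=3≠a[slow]=2 write a[3]=3, slow++,fast++
slow=3 fast=4: a[fast]=3=a[slow] dup, fast++
slow=3 fast=5: a[fast]=3=a[slow] dup, fast++
slow=3 fast=6: a[fast]=4≠a[slow]=3 write a[4]=4, slow++,fast++
slow=4 fast=7: a[fast]=4=a[slow] dup, fast++
slow=4 fast=8: a[fast]=4=a[slow] dup, fast++
slow=4 fast=9: a[fast]=5≠a[slow]=4 write a[5]=5, slow++,fast++
slow=5 fast=10: a[fast]=5=a[slow] dup, fast++
slow=5 fast=11: a[fast]=6≠a[slow]=5 write a[6]=6, slow++,fast++
slow=6 fast=12: a[fast]=6=a[slow] dup, fast++
slow=6 fast=13: a[fast]=6=a[slow] dup, fast++
slow=6 fast=14: a[fast]=6=a[slow] dup, fast++
slow=6 fast=15: a[fast]=9≠a[slow]=6 write a[7]=9, slow++,fast++
slow=7 fast=16: a[fast]=9=a[slow] dup, fast++

slow=7, fast=17, prefix=[1, 2, 3, 4, 5, 6, 9]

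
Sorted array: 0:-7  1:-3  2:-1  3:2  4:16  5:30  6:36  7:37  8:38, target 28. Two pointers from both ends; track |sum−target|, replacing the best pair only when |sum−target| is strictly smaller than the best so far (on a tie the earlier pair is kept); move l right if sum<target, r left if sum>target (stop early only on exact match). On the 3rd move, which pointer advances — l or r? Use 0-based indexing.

r

[0,8] -7+38=31 d=3 * → r--
[0,7] -7+37=30 d=2 * → r--
[0,6] -7+36=29 d=1 * → r--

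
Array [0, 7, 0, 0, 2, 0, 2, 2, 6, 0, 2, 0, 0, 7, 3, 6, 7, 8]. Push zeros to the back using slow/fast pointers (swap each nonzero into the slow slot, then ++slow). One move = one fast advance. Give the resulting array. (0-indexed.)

[7, 2, 2, 2, 6, 2, 7, 3, 6, 7, 8, 0, 0, 0, 0, 0, 0, 0]

slow=0 fast=0: a[fast]=0, fast++
slow=0 fast=1: a[fast]=7≠0 swap→a[0]=7, slow++,fast++
slow=1 fast=2: a[fast]=0, fast++
slow=1 fast=3: a[fast]=0, fast++
slow=1 fast=4: a[fast]=2≠0 swap→a[1]=2, slow++,fast++
slow=2 fast=5: a[fast]=0, fast++
slow=2 fast=6: a[fast]=2≠0 swap→a[2]=2, slow++,fast++
slow=3 fast=7: a[fast]=2≠0 swap→a[3]=2, slow++,fast++
slow=4 fast=8: a[fast]=6≠0 swap→a[4]=6, slow++,fast++
slow=5 fast=9: a[fast]=0, fast++
slow=5 fast=10: a[fast]=2≠0 swap→a[5]=2, slow++,fast++
slow=6 fast=11: a[fast]=0, fast++
slow=6 fast=12: a[fast]=0, fast++
slow=6 fast=13: a[fast]=7≠0 swap→a[6]=7, slow++,fast++
slow=7 fast=14: a[fast]=3≠0 swap→a[7]=3, slow++,fast++
slow=8 fast=15: a[fast]=6≠0 swap→a[8]=6, slow++,fast++
slow=9 fast=16: a[fast]=7≠0 swap→a[9]=7, slow++,fast++
slow=10 fast=17: a[fast]=8≠0 swap→a[10]=8, slow++,fast++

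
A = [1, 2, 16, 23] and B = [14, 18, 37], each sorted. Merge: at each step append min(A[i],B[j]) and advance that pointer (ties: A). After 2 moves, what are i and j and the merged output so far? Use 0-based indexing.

[i=0,j=0] A[i]=1<=B[j]=14 take 1 → i++
[i=1,j=0] A[i]=2<=B[j]=14 take 2 → i++

i=2, j=0, merged so far=[1, 2]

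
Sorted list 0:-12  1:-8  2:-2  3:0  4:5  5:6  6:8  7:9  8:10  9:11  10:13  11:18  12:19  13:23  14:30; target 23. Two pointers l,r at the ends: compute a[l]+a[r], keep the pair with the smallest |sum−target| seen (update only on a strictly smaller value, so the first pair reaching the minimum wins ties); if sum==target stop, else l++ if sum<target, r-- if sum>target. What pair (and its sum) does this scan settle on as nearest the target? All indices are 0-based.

pair (0, 23) with sum 23 (|Δ|=0)

[0,14] -12+30=18 d=5 * → l++
[1,14] -8+30=22 d=1 * → l++
[2,14] -2+30=28 d=5 → r--
[2,13] -2+23=21 d=2 → l++
[3,13] 0+23=23 d=0 * → stop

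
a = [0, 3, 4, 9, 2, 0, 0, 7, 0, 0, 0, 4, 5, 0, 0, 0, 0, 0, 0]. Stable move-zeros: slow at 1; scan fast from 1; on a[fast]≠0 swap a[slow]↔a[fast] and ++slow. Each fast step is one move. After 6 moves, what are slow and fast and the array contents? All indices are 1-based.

slow=5, fast=7, a=[3, 4, 9, 2, 0, 0, 0, 7, 0, 0, 0, 4, 5, 0, 0, 0, 0, 0, 0]

(s=1,f=1) a[fast]=0 → fast++
(s=1,f=2) a[fast]=3≠0 swap→a[1]=3 → slow++,fast++
(s=2,f=3) a[fast]=4≠0 swap→a[2]=4 → slow++,fast++
(s=3,f=4) a[fast]=9≠0 swap→a[3]=9 → slow++,fast++
(s=4,f=5) a[fast]=2≠0 swap→a[4]=2 → slow++,fast++
(s=5,f=6) a[fast]=0 → fast++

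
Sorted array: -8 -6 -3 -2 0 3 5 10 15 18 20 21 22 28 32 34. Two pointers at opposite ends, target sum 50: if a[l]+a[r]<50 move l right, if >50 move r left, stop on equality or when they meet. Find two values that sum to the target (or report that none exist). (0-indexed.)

[0,15] -8+34=26 <50 → l++
[1,15] -6+34=28 <50 → l++
[2,15] -3+34=31 <50 → l++
[3,15] -2+34=32 <50 → l++
[4,15] 0+34=34 <50 → l++
[5,15] 3+34=37 <50 → l++
[6,15] 5+34=39 <50 → l++
[7,15] 10+34=44 <50 → l++
[8,15] 15+34=49 <50 → l++
[9,15] 18+34=52 >50 → r--
[9,14] 18+32=50 → found

(18, 32)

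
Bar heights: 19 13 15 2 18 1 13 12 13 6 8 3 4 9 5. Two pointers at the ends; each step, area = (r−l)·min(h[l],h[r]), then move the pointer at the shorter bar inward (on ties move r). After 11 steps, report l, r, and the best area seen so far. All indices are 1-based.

l=1, r=4, best area=117

[1,15] min(19,5)*14=70 best=70 * → r--
[1,14] min(19,9)*13=117 best=117 * → r--
[1,13] min(19,4)*12=48 best=117 → r--
[1,12] min(19,3)*11=33 best=117 → r--
[1,11] min(19,8)*10=80 best=117 → r--
[1,10] min(19,6)*9=54 best=117 → r--
[1,9] min(19,13)*8=104 best=117 → r--
[1,8] min(19,12)*7=84 best=117 → r--
[1,7] min(19,13)*6=78 best=117 → r--
[1,6] min(19,1)*5=5 best=117 → r--
[1,5] min(19,18)*4=72 best=117 → r--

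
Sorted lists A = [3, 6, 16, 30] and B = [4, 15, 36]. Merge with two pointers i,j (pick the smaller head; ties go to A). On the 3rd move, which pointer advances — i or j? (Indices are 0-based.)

i

i=0 j=0: A[i]=3<=B[j]=4 take 3, i++
i=1 j=0: A[i]=6>B[j]=4 take 4, j++
i=1 j=1: A[i]=6<=B[j]=15 take 6, i++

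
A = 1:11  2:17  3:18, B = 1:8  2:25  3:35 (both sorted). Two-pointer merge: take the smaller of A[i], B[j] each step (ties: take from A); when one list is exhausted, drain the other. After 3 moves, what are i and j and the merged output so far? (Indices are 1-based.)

i=1 j=1: A[i]=11>B[j]=8 take 8, j++
i=1 j=2: A[i]=11<=B[j]=25 take 11, i++
i=2 j=2: A[i]=17<=B[j]=25 take 17, i++

i=3, j=2, merged so far=[8, 11, 17]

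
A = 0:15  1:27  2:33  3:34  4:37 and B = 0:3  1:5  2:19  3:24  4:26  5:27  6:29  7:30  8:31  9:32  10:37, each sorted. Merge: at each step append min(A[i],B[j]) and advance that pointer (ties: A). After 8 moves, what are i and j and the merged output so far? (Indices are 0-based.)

[i=0,j=0] A[i]=15>B[j]=3 take 3 → j++
[i=0,j=1] A[i]=15>B[j]=5 take 5 → j++
[i=0,j=2] A[i]=15<=B[j]=19 take 15 → i++
[i=1,j=2] A[i]=27>B[j]=19 take 19 → j++
[i=1,j=3] A[i]=27>B[j]=24 take 24 → j++
[i=1,j=4] A[i]=27>B[j]=26 take 26 → j++
[i=1,j=5] A[i]=27<=B[j]=27 take 27 → i++
[i=2,j=5] A[i]=33>B[j]=27 take 27 → j++

i=2, j=6, merged so far=[3, 5, 15, 19, 24, 26, 27, 27]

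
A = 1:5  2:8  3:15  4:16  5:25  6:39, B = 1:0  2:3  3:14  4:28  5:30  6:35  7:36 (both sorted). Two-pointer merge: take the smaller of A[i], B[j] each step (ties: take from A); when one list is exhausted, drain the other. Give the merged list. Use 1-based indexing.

i=1 j=1: A[i]=5>B[j]=0 take 0, j++
i=1 j=2: A[i]=5>B[j]=3 take 3, j++
i=1 j=3: A[i]=5<=B[j]=14 take 5, i++
i=2 j=3: A[i]=8<=B[j]=14 take 8, i++
i=3 j=3: A[i]=15>B[j]=14 take 14, j++
i=3 j=4: A[i]=15<=B[j]=28 take 15, i++
i=4 j=4: A[i]=16<=B[j]=28 take 16, i++
i=5 j=4: A[i]=25<=B[j]=28 take 25, i++
i=6 j=4: A[i]=39>B[j]=28 take 28, j++
i=6 j=5: A[i]=39>B[j]=30 take 30, j++
i=6 j=6: A[i]=39>B[j]=35 take 35, j++
i=6 j=7: A[i]=39>B[j]=36 take 36, j++
i=6 j=8: B done, take A[i]=39, i++

[0, 3, 5, 8, 14, 15, 16, 25, 28, 30, 35, 36, 39]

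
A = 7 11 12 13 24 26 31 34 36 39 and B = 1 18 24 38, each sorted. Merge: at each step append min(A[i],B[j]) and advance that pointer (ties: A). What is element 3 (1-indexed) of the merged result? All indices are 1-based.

merged[3] = 11

i=1 j=1: A[i]=7>B[j]=1 take 1, j++
i=1 j=2: A[i]=7<=B[j]=18 take 7, i++
i=2 j=2: A[i]=11<=B[j]=18 take 11, i++
i=3 j=2: A[i]=12<=B[j]=18 take 12, i++
i=4 j=2: A[i]=13<=B[j]=18 take 13, i++
i=5 j=2: A[i]=24>B[j]=18 take 18, j++
i=5 j=3: A[i]=24<=B[j]=24 take 24, i++
i=6 j=3: A[i]=26>B[j]=24 take 24, j++
i=6 j=4: A[i]=26<=B[j]=38 take 26, i++
i=7 j=4: A[i]=31<=B[j]=38 take 31, i++
i=8 j=4: A[i]=34<=B[j]=38 take 34, i++
i=9 j=4: A[i]=36<=B[j]=38 take 36, i++
i=10 j=4: A[i]=39>B[j]=38 take 38, j++
i=10 j=5: B done, take A[i]=39, i++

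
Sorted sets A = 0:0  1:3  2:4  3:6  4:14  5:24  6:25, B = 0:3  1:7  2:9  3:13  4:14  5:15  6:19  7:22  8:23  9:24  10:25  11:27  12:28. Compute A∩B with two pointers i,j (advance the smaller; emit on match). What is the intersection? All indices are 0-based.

intersection = [3, 14, 24, 25]

i=0 j=0: 0<3, i++
i=1 j=0: 3==3 emit, i++,j++
i=2 j=1: 4<7, i++
i=3 j=1: 6<7, i++
i=4 j=1: 14>7, j++
i=4 j=2: 14>9, j++
i=4 j=3: 14>13, j++
i=4 j=4: 14==14 emit, i++,j++
i=5 j=5: 24>15, j++
i=5 j=6: 24>19, j++
i=5 j=7: 24>22, j++
i=5 j=8: 24>23, j++
i=5 j=9: 24==24 emit, i++,j++
i=6 j=10: 25==25 emit, i++,j++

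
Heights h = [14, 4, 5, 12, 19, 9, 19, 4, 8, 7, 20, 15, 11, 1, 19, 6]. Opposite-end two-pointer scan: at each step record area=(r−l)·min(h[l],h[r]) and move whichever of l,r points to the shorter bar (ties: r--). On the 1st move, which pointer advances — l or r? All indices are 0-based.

[0,15] min(14,6)*15=90 best=90 * → r--

r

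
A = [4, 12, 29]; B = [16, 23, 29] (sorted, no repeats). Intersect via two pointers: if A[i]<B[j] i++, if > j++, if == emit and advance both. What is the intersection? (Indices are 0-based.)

[i=0,j=0] 4<16 → i++
[i=1,j=0] 12<16 → i++
[i=2,j=0] 29>16 → j++
[i=2,j=1] 29>23 → j++
[i=2,j=2] 29==29 emit → i++,j++

intersection = [29]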